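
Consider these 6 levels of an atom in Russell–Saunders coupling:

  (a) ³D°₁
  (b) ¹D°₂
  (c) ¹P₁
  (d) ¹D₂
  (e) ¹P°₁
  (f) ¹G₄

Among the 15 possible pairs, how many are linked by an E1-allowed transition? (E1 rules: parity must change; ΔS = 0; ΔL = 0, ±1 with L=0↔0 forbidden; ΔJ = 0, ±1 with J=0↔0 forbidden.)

4

(a)–(b): forbidden (parity, ΔS).
(a)–(c): forbidden (ΔS).
(a)–(d): forbidden (ΔS).
(a)–(e): forbidden (parity, ΔS).
(a)–(f): forbidden (ΔS, ΔL, ΔJ).
(b)–(c): allowed.
(b)–(d): allowed.
(b)–(e): forbidden (parity).
(b)–(f): forbidden (ΔL, ΔJ).
(c)–(d): forbidden (parity).
(c)–(e): allowed.
(c)–(f): forbidden (parity, ΔL, ΔJ).
(d)–(e): allowed.
(d)–(f): forbidden (parity, ΔL, ΔJ).
(e)–(f): forbidden (ΔL, ΔJ).
Allowed pairs: 4 of 15.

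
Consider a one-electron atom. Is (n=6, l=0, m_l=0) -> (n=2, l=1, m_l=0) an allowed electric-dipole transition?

Initial l = 0, final l = 1, so Δl = +1. E1 requires Δl = ±1: ✓.
m_l: 0 → 0 (Δm_l = +0). |Δm_l| ≤ 1 ✓.
All E1 selection rules are satisfied.

allowed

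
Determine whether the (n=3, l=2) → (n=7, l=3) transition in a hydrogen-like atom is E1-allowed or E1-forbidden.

allowed

Initial l = 2, final l = 3, so Δl = +1. E1 requires Δl = ±1: ✓.
All E1 selection rules are satisfied.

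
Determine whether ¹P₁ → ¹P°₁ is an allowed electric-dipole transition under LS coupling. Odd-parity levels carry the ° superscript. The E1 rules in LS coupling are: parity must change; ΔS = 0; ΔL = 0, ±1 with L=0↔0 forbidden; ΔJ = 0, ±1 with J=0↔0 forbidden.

Initial level: S=0, L=1, J=1, parity even. Final level: S=0, L=1, J=1, parity odd.
ΔJ = 0, ±1 (not J=0↔0): J: 1 → 1, ΔJ = +0 — passes.
Parity must change: even → odd — passes.
ΔL = 0, ±1 (not L=0↔0): L: 1 → 1, ΔL = +0 — passes.
ΔS = 0: S: 0 → 0 — passes.
All four E1 rules are satisfied.

allowed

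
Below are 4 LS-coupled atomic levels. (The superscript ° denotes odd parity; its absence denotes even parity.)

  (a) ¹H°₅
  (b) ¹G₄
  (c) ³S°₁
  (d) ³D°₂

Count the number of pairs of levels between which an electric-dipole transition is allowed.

(a)–(b): allowed.
(a)–(c): forbidden (parity, ΔS, ΔL, ΔJ).
(a)–(d): forbidden (parity, ΔS, ΔL, ΔJ).
(b)–(c): forbidden (ΔS, ΔL, ΔJ).
(b)–(d): forbidden (ΔS, ΔL, ΔJ).
(c)–(d): forbidden (parity, ΔL).
Allowed pairs: 1 of 6.

1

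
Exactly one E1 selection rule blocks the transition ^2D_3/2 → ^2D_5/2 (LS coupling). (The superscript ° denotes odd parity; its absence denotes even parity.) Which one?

parity

ΔL = 0, ±1 (not L=0↔0): L: 2 → 2, ΔL = +0 — passes.
Parity must change: even → even — fails.
ΔS = 0: S: 1/2 → 1/2 — passes.
ΔJ = 0, ±1 (not J=0↔0): J: 3/2 → 5/2, ΔJ = +1 — passes.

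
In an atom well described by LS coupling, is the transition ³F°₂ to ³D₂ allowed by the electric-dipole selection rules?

Initial level: S=1, L=3, J=2, parity odd. Final level: S=1, L=2, J=2, parity even.
Parity must change: odd → even — satisfied.
ΔS = 0: S: 1 → 1 — satisfied.
ΔL = 0, ±1 (not L=0↔0): L: 3 → 2, ΔL = -1 — satisfied.
ΔJ = 0, ±1 (not J=0↔0): J: 2 → 2, ΔJ = +0 — satisfied.
All four E1 rules are satisfied.

allowed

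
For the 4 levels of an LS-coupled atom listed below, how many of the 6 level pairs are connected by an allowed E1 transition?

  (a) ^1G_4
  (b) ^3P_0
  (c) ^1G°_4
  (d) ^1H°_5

2

(a)–(b): forbidden (parity, ΔS, ΔL, ΔJ).
(a)–(c): allowed.
(a)–(d): allowed.
(b)–(c): forbidden (ΔS, ΔL, ΔJ).
(b)–(d): forbidden (ΔS, ΔL, ΔJ).
(c)–(d): forbidden (parity).
Allowed pairs: 2 of 6.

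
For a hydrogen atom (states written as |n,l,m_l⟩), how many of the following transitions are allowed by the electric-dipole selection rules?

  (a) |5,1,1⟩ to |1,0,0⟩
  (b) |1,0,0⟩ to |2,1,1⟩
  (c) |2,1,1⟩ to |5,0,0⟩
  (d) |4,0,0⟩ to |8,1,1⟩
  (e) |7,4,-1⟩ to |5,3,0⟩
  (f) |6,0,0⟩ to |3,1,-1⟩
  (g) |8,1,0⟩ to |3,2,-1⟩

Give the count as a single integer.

7

(a) allowed
(b) allowed
(c) allowed
(d) allowed
(e) allowed
(f) allowed
(g) allowed
Total allowed: 7 of 7.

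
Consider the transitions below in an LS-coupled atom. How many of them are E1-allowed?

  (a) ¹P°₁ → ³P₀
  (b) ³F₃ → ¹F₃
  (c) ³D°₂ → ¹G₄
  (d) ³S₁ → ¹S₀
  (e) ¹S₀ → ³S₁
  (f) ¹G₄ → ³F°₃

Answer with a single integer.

0

(a) forbidden (ΔS fails)
(b) forbidden (parity, ΔS fail)
(c) forbidden (ΔS, ΔL, ΔJ fail)
(d) forbidden (parity, ΔS, ΔL fail)
(e) forbidden (parity, ΔS, ΔL fail)
(f) forbidden (ΔS fails)
Total allowed: 0 of 6.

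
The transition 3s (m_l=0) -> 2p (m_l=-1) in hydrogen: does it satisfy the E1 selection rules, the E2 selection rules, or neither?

E1

Δl = 1 − 0 = +1; l_i + l_f = 1.
Δm_l = -1.
E1 (Δl = ±1, |Δm_l| ≤ 1): satisfied.
E2 (Δl = 0,±2, l_i+l_f ≥ 2, |Δm_l| ≤ 2): not satisfied.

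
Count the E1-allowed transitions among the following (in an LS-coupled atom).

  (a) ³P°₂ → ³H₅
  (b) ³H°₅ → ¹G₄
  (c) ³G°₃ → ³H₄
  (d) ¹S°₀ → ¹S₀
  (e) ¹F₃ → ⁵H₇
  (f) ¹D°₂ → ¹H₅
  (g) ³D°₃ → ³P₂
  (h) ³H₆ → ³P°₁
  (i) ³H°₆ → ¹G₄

2

(a) forbidden (ΔL, ΔJ fail)
(b) forbidden (ΔS fails)
(c) allowed
(d) forbidden (ΔL, ΔJ fail)
(e) forbidden (parity, ΔS, ΔL, ΔJ fail)
(f) forbidden (ΔL, ΔJ fail)
(g) allowed
(h) forbidden (ΔL, ΔJ fail)
(i) forbidden (ΔS, ΔJ fail)
Total allowed: 2 of 9.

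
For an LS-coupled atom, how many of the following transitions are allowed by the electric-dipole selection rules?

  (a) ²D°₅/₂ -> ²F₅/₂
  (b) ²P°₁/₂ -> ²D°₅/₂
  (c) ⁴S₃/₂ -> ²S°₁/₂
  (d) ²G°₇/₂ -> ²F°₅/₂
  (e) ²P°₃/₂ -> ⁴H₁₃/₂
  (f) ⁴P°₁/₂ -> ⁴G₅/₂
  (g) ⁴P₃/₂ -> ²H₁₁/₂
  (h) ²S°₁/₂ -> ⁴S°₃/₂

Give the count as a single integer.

1

(a) allowed
(b) forbidden (parity, ΔJ fail)
(c) forbidden (ΔS, ΔL fail)
(d) forbidden (parity fails)
(e) forbidden (ΔS, ΔL, ΔJ fail)
(f) forbidden (ΔL, ΔJ fail)
(g) forbidden (parity, ΔS, ΔL, ΔJ fail)
(h) forbidden (parity, ΔS, ΔL fail)
Total allowed: 1 of 8.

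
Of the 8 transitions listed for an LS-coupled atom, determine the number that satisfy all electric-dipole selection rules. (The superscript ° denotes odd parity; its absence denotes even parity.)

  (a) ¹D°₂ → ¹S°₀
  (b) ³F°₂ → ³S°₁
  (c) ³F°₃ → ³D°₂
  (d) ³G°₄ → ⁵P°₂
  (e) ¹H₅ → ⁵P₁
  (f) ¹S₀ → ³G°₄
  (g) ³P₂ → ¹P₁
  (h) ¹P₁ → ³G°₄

(a) forbidden (parity, ΔL, ΔJ fail)
(b) forbidden (parity, ΔL fail)
(c) forbidden (parity fails)
(d) forbidden (parity, ΔS, ΔL, ΔJ fail)
(e) forbidden (parity, ΔS, ΔL, ΔJ fail)
(f) forbidden (ΔS, ΔL, ΔJ fail)
(g) forbidden (parity, ΔS fail)
(h) forbidden (ΔS, ΔL, ΔJ fail)
Total allowed: 0 of 8.

0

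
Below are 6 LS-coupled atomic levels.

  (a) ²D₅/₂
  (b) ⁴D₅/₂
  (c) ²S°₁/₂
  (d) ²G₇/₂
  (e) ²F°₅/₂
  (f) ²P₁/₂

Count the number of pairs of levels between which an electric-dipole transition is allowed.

3

(a)–(b): forbidden (parity, ΔS).
(a)–(c): forbidden (ΔL, ΔJ).
(a)–(d): forbidden (parity, ΔL).
(a)–(e): allowed.
(a)–(f): forbidden (parity, ΔJ).
(b)–(c): forbidden (ΔS, ΔL, ΔJ).
(b)–(d): forbidden (parity, ΔS, ΔL).
(b)–(e): forbidden (ΔS).
(b)–(f): forbidden (parity, ΔS, ΔJ).
(c)–(d): forbidden (ΔL, ΔJ).
(c)–(e): forbidden (parity, ΔL, ΔJ).
(c)–(f): allowed.
(d)–(e): allowed.
(d)–(f): forbidden (parity, ΔL, ΔJ).
(e)–(f): forbidden (ΔL, ΔJ).
Allowed pairs: 3 of 15.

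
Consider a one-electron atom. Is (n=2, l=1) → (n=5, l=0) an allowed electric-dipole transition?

allowed

Initial l = 1, final l = 0, so Δl = -1. E1 requires Δl = ±1: ✓.
All E1 selection rules are satisfied.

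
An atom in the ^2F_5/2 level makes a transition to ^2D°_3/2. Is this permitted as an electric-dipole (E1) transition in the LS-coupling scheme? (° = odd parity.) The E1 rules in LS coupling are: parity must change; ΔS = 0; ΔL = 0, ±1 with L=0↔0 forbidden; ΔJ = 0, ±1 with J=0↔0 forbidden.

allowed

Initial level: S=1/2, L=3, J=5/2, parity even. Final level: S=1/2, L=2, J=3/2, parity odd.
Parity must change: even → odd — ok.
ΔJ = 0, ±1 (not J=0↔0): J: 5/2 → 3/2, ΔJ = -1 — ok.
ΔL = 0, ±1 (not L=0↔0): L: 3 → 2, ΔL = -1 — ok.
ΔS = 0: S: 1/2 → 1/2 — ok.
All four E1 rules are satisfied.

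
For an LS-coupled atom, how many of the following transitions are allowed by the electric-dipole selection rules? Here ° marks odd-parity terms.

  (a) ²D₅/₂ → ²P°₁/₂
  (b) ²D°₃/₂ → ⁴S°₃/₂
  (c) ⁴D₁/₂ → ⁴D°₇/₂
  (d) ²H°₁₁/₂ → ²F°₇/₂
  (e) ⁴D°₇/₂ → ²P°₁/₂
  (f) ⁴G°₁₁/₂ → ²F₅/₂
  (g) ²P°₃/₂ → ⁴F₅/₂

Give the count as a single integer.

(a) forbidden (ΔJ fails)
(b) forbidden (parity, ΔS, ΔL fail)
(c) forbidden (ΔJ fails)
(d) forbidden (parity, ΔL, ΔJ fail)
(e) forbidden (parity, ΔS, ΔJ fail)
(f) forbidden (ΔS, ΔJ fail)
(g) forbidden (ΔS, ΔL fail)
Total allowed: 0 of 7.

0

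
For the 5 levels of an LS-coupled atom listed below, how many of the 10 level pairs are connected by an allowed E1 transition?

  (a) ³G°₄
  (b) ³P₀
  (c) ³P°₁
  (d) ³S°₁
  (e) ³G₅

(a)–(b): forbidden (ΔL, ΔJ).
(a)–(c): forbidden (parity, ΔL, ΔJ).
(a)–(d): forbidden (parity, ΔL, ΔJ).
(a)–(e): allowed.
(b)–(c): allowed.
(b)–(d): allowed.
(b)–(e): forbidden (parity, ΔL, ΔJ).
(c)–(d): forbidden (parity).
(c)–(e): forbidden (ΔL, ΔJ).
(d)–(e): forbidden (ΔL, ΔJ).
Allowed pairs: 3 of 10.

3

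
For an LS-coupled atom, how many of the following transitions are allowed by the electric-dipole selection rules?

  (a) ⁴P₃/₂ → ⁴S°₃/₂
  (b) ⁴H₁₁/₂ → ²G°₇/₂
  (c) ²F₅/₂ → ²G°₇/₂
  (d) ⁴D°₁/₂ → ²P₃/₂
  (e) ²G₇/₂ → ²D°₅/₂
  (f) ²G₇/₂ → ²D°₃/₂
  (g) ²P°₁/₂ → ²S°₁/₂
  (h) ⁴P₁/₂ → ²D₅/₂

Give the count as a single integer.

(a) allowed
(b) forbidden (ΔS, ΔJ fail)
(c) allowed
(d) forbidden (ΔS fails)
(e) forbidden (ΔL fails)
(f) forbidden (ΔL, ΔJ fail)
(g) forbidden (parity fails)
(h) forbidden (parity, ΔS, ΔJ fail)
Total allowed: 2 of 8.

2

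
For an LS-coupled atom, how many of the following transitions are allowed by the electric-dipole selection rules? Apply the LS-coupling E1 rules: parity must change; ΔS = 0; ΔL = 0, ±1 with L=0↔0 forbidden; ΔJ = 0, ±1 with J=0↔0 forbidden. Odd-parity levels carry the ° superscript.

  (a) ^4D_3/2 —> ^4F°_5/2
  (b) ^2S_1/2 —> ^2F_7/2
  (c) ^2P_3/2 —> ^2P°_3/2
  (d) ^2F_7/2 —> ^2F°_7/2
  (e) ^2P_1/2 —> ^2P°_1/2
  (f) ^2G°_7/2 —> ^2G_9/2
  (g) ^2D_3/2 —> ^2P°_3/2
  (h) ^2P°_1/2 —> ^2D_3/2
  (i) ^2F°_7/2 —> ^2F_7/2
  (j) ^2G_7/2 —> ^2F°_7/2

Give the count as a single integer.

9

(a) allowed
(b) forbidden (parity, ΔL, ΔJ fail)
(c) allowed
(d) allowed
(e) allowed
(f) allowed
(g) allowed
(h) allowed
(i) allowed
(j) allowed
Total allowed: 9 of 10.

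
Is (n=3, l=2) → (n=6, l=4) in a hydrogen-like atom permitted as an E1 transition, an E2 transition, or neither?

E2

Δl = 4 − 2 = +2; l_i + l_f = 6.
E1 (Δl = ±1): not satisfied.
E2 (Δl = 0,±2, l_i+l_f ≥ 2): satisfied.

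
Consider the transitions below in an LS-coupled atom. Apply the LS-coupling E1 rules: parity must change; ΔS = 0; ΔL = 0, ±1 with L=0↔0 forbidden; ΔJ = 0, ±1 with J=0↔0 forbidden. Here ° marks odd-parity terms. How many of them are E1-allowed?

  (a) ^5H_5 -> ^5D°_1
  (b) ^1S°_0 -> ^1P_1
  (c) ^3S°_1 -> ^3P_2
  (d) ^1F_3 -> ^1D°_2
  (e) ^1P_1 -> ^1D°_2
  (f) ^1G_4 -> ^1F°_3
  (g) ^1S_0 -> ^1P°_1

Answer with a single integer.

6

(a) forbidden (ΔL, ΔJ fail)
(b) allowed
(c) allowed
(d) allowed
(e) allowed
(f) allowed
(g) allowed
Total allowed: 6 of 7.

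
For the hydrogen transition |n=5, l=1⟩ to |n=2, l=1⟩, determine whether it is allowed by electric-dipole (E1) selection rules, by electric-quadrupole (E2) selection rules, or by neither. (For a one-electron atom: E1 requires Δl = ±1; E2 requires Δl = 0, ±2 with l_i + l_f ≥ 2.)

Δl = 1 − 1 = +0; l_i + l_f = 2.
E1 (Δl = ±1): not satisfied.
E2 (Δl = 0,±2, l_i+l_f ≥ 2): satisfied.

E2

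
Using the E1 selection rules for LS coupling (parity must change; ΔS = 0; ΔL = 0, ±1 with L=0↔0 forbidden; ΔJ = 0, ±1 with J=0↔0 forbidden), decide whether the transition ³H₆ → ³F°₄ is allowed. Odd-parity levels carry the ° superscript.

forbidden

Initial level: S=1, L=5, J=6, parity even. Final level: S=1, L=3, J=4, parity odd.
ΔL = 0, ±1 (not L=0↔0): L: 5 → 3, ΔL = -2 — violated.
Parity must change: even → odd — satisfied.
ΔS = 0: S: 1 → 1 — satisfied.
ΔJ = 0, ±1 (not J=0↔0): J: 6 → 4, ΔJ = -2 — violated.
Rule(s) violated: ΔL, ΔJ.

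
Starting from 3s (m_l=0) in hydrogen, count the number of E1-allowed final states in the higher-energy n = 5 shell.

3

E1 requires Δl = ±1, so l_f ∈ {-1, 1}; with 0 ≤ l_f ≤ n_f−1 = 4, the allowed l_f values are {1}.
For l_f = 1: m_f ∈ {m_i−1, m_i, m_i+1} ∩ [−1, 1] = {-1, 0, 1} → 3 states.
Total: 3.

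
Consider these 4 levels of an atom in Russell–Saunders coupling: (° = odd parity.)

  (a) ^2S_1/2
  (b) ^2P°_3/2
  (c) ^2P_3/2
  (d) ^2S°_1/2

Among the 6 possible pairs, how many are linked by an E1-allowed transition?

(a)–(b): allowed.
(a)–(c): forbidden (parity).
(a)–(d): forbidden (ΔL).
(b)–(c): allowed.
(b)–(d): forbidden (parity).
(c)–(d): allowed.
Allowed pairs: 3 of 6.

3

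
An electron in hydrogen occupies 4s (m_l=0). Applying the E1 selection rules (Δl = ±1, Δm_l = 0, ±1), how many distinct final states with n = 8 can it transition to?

E1 requires Δl = ±1, so l_f ∈ {-1, 1}; with 0 ≤ l_f ≤ n_f−1 = 7, the allowed l_f values are {1}.
For l_f = 1: m_f ∈ {m_i−1, m_i, m_i+1} ∩ [−1, 1] = {-1, 0, 1} → 3 states.
Total: 3.

3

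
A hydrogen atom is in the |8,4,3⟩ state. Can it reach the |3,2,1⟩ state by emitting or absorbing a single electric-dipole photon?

forbidden

Δl = 2 − 4 = -2; the E1 rule Δl = ±1 is violated.
m_l: 3 → 1 (Δm_l = -2). |Δm_l| ≤ 1 violated.
The transition is electric-dipole forbidden.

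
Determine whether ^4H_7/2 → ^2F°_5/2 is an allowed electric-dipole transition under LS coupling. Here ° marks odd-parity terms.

Reading off the term symbols: S 3/2→1/2, L 5→3, J 7/2→5/2, parity even→odd.
Parity must change: even → odd — ✓.
ΔS = 0: S: 3/2 → 1/2 — ✗.
ΔL = 0, ±1 (not L=0↔0): L: 5 → 3, ΔL = -2 — ✗.
ΔJ = 0, ±1 (not J=0↔0): J: 7/2 → 5/2, ΔJ = -1 — ✓.
Rule(s) violated: ΔS, ΔL.

forbidden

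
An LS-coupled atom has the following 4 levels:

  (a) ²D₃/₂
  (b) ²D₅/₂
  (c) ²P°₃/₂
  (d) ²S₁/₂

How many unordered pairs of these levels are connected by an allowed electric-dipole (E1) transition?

3

(a)–(b): forbidden (parity).
(a)–(c): allowed.
(a)–(d): forbidden (parity, ΔL).
(b)–(c): allowed.
(b)–(d): forbidden (parity, ΔL, ΔJ).
(c)–(d): allowed.
Allowed pairs: 3 of 6.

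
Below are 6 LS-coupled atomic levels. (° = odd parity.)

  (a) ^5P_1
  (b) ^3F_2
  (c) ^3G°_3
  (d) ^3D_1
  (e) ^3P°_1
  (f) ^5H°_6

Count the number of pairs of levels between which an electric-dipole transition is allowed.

(a)–(b): forbidden (parity, ΔS, ΔL).
(a)–(c): forbidden (ΔS, ΔL, ΔJ).
(a)–(d): forbidden (parity, ΔS).
(a)–(e): forbidden (ΔS).
(a)–(f): forbidden (ΔL, ΔJ).
(b)–(c): allowed.
(b)–(d): forbidden (parity).
(b)–(e): forbidden (ΔL).
(b)–(f): forbidden (ΔS, ΔL, ΔJ).
(c)–(d): forbidden (ΔL, ΔJ).
(c)–(e): forbidden (parity, ΔL, ΔJ).
(c)–(f): forbidden (parity, ΔS, ΔJ).
(d)–(e): allowed.
(d)–(f): forbidden (ΔS, ΔL, ΔJ).
(e)–(f): forbidden (parity, ΔS, ΔL, ΔJ).
Allowed pairs: 2 of 15.

2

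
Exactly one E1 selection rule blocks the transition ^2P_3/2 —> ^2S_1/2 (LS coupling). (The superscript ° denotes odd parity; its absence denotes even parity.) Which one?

Reading off the term symbols: S 1/2→1/2, L 1→0, J 3/2→1/2, parity even→even.
Parity must change: even → even — ✗.
ΔS = 0: S: 1/2 → 1/2 — ✓.
ΔL = 0, ±1 (not L=0↔0): L: 1 → 0, ΔL = -1 — ✓.
ΔJ = 0, ±1 (not J=0↔0): J: 3/2 → 1/2, ΔJ = -1 — ✓.

parity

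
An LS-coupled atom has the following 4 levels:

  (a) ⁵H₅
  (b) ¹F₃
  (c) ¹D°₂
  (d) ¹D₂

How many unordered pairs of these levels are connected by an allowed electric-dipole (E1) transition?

2

(a)–(b): forbidden (parity, ΔS, ΔL, ΔJ).
(a)–(c): forbidden (ΔS, ΔL, ΔJ).
(a)–(d): forbidden (parity, ΔS, ΔL, ΔJ).
(b)–(c): allowed.
(b)–(d): forbidden (parity).
(c)–(d): allowed.
Allowed pairs: 2 of 6.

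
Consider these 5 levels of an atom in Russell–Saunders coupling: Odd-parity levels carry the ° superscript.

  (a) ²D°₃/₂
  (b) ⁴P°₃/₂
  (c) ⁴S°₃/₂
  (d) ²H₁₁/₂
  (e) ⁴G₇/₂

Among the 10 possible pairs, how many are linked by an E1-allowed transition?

(a)–(b): forbidden (parity, ΔS).
(a)–(c): forbidden (parity, ΔS, ΔL).
(a)–(d): forbidden (ΔL, ΔJ).
(a)–(e): forbidden (ΔS, ΔL, ΔJ).
(b)–(c): forbidden (parity).
(b)–(d): forbidden (ΔS, ΔL, ΔJ).
(b)–(e): forbidden (ΔL, ΔJ).
(c)–(d): forbidden (ΔS, ΔL, ΔJ).
(c)–(e): forbidden (ΔL, ΔJ).
(d)–(e): forbidden (parity, ΔS, ΔJ).
Allowed pairs: 0 of 10.

0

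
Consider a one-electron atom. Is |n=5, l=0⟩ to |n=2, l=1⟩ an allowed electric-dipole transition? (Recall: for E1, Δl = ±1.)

allowed

l: 0 → 1 (Δl = +1). Δl = ±1 satisfied.
All E1 selection rules are satisfied.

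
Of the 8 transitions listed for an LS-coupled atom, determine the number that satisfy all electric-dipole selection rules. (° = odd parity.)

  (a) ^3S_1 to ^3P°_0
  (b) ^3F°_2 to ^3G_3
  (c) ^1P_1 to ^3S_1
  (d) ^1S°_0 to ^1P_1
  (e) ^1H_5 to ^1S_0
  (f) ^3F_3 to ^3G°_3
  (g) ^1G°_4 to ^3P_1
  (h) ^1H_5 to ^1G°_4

(a) allowed
(b) allowed
(c) forbidden (parity, ΔS fail)
(d) allowed
(e) forbidden (parity, ΔL, ΔJ fail)
(f) allowed
(g) forbidden (ΔS, ΔL, ΔJ fail)
(h) allowed
Total allowed: 5 of 8.

5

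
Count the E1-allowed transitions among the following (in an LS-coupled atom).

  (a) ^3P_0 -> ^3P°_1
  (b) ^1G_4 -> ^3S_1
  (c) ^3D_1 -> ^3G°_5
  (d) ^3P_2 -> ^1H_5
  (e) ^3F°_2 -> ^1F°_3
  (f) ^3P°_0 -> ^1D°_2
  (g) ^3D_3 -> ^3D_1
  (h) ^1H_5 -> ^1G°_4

(a) allowed
(b) forbidden (parity, ΔS, ΔL, ΔJ fail)
(c) forbidden (ΔL, ΔJ fail)
(d) forbidden (parity, ΔS, ΔL, ΔJ fail)
(e) forbidden (parity, ΔS fail)
(f) forbidden (parity, ΔS, ΔJ fail)
(g) forbidden (parity, ΔJ fail)
(h) allowed
Total allowed: 2 of 8.

2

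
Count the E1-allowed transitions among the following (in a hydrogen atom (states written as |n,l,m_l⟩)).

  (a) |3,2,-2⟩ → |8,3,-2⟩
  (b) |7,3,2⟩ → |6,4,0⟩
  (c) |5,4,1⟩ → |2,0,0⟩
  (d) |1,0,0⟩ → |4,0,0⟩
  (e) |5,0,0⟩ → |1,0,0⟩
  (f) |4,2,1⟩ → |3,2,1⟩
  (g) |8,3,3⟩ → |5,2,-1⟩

(a) allowed
(b) forbidden — Δm_l = -2 (E1 requires Δm_l = 0, ±1)
(c) forbidden — Δl = -4 (E1 requires Δl = ±1)
(d) forbidden — Δl = +0 (E1 requires Δl = ±1)
(e) forbidden — Δl = +0 (E1 requires Δl = ±1)
(f) forbidden — Δl = +0 (E1 requires Δl = ±1)
(g) forbidden — Δm_l = -4 (E1 requires Δm_l = 0, ±1)
Total allowed: 1 of 7.

1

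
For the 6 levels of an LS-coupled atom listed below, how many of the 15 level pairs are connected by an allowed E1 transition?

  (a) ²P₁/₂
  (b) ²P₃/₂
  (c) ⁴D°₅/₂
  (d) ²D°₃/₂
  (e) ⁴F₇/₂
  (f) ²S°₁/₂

5

(a)–(b): forbidden (parity).
(a)–(c): forbidden (ΔS, ΔJ).
(a)–(d): allowed.
(a)–(e): forbidden (parity, ΔS, ΔL, ΔJ).
(a)–(f): allowed.
(b)–(c): forbidden (ΔS).
(b)–(d): allowed.
(b)–(e): forbidden (parity, ΔS, ΔL, ΔJ).
(b)–(f): allowed.
(c)–(d): forbidden (parity, ΔS).
(c)–(e): allowed.
(c)–(f): forbidden (parity, ΔS, ΔL, ΔJ).
(d)–(e): forbidden (ΔS, ΔJ).
(d)–(f): forbidden (parity, ΔL).
(e)–(f): forbidden (ΔS, ΔL, ΔJ).
Allowed pairs: 5 of 15.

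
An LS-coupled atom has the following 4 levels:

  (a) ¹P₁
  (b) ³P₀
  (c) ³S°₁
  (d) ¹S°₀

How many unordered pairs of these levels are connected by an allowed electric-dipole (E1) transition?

(a)–(b): forbidden (parity, ΔS).
(a)–(c): forbidden (ΔS).
(a)–(d): allowed.
(b)–(c): allowed.
(b)–(d): forbidden (ΔS, ΔJ).
(c)–(d): forbidden (parity, ΔS, ΔL).
Allowed pairs: 2 of 6.

2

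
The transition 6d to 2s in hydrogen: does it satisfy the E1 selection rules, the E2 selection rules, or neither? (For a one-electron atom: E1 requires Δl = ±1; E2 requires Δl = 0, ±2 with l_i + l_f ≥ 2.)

E2

Δl = 0 − 2 = -2; l_i + l_f = 2.
E1 (Δl = ±1): not satisfied.
E2 (Δl = 0,±2, l_i+l_f ≥ 2): satisfied.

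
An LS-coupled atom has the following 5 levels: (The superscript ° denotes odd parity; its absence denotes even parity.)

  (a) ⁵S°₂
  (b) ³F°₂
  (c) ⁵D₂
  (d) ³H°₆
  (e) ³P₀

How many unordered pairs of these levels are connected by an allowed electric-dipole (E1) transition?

(a)–(b): forbidden (parity, ΔS, ΔL).
(a)–(c): forbidden (ΔL).
(a)–(d): forbidden (parity, ΔS, ΔL, ΔJ).
(a)–(e): forbidden (ΔS, ΔJ).
(b)–(c): forbidden (ΔS).
(b)–(d): forbidden (parity, ΔL, ΔJ).
(b)–(e): forbidden (ΔL, ΔJ).
(c)–(d): forbidden (ΔS, ΔL, ΔJ).
(c)–(e): forbidden (parity, ΔS, ΔJ).
(d)–(e): forbidden (ΔL, ΔJ).
Allowed pairs: 0 of 10.

0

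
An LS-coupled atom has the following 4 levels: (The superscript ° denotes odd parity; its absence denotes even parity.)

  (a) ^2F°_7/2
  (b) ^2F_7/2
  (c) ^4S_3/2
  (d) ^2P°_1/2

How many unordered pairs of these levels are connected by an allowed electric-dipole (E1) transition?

(a)–(b): allowed.
(a)–(c): forbidden (ΔS, ΔL, ΔJ).
(a)–(d): forbidden (parity, ΔL, ΔJ).
(b)–(c): forbidden (parity, ΔS, ΔL, ΔJ).
(b)–(d): forbidden (ΔL, ΔJ).
(c)–(d): forbidden (ΔS).
Allowed pairs: 1 of 6.

1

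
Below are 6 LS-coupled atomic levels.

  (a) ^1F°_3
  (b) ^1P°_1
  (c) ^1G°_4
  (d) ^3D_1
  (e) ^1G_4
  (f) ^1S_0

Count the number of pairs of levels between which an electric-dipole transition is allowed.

(a)–(b): forbidden (parity, ΔL, ΔJ).
(a)–(c): forbidden (parity).
(a)–(d): forbidden (ΔS, ΔJ).
(a)–(e): allowed.
(a)–(f): forbidden (ΔL, ΔJ).
(b)–(c): forbidden (parity, ΔL, ΔJ).
(b)–(d): forbidden (ΔS).
(b)–(e): forbidden (ΔL, ΔJ).
(b)–(f): allowed.
(c)–(d): forbidden (ΔS, ΔL, ΔJ).
(c)–(e): allowed.
(c)–(f): forbidden (ΔL, ΔJ).
(d)–(e): forbidden (parity, ΔS, ΔL, ΔJ).
(d)–(f): forbidden (parity, ΔS, ΔL).
(e)–(f): forbidden (parity, ΔL, ΔJ).
Allowed pairs: 3 of 15.

3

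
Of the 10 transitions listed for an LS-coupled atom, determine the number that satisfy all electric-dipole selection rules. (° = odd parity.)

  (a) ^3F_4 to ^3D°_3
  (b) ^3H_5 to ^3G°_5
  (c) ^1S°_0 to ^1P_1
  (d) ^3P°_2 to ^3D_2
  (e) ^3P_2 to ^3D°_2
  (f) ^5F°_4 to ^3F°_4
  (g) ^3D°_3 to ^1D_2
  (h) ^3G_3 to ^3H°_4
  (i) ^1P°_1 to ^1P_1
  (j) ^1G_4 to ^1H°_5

(a) allowed
(b) allowed
(c) allowed
(d) allowed
(e) allowed
(f) forbidden (parity, ΔS fail)
(g) forbidden (ΔS fails)
(h) allowed
(i) allowed
(j) allowed
Total allowed: 8 of 10.

8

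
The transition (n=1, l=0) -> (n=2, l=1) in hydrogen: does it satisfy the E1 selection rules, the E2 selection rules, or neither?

Δl = 1 − 0 = +1; l_i + l_f = 1.
E1 (Δl = ±1): satisfied.
E2 (Δl = 0,±2, l_i+l_f ≥ 2): not satisfied.

E1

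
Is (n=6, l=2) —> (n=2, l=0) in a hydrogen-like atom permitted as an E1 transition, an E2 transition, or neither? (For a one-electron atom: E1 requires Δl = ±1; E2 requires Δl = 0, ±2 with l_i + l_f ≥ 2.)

Δl = 0 − 2 = -2; l_i + l_f = 2.
E1 (Δl = ±1): not satisfied.
E2 (Δl = 0,±2, l_i+l_f ≥ 2): satisfied.

E2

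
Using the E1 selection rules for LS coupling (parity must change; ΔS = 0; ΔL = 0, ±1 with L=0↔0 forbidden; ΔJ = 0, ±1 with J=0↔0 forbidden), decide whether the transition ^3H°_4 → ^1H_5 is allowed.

forbidden

Initial level: S=1, L=5, J=4, parity odd. Final level: S=0, L=5, J=5, parity even.
Parity must change: odd → even — ok.
ΔS = 0: S: 1 → 0 — fails.
ΔL = 0, ±1 (not L=0↔0): L: 5 → 5, ΔL = +0 — ok.
ΔJ = 0, ±1 (not J=0↔0): J: 4 → 5, ΔJ = +1 — ok.
Rule(s) violated: ΔS.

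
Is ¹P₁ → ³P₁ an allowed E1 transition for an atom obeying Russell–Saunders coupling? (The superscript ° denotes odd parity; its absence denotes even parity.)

Initial level: S=0, L=1, J=1, parity even. Final level: S=1, L=1, J=1, parity even.
Parity must change: even → even — violated.
ΔS = 0: S: 0 → 1 — violated.
ΔL = 0, ±1 (not L=0↔0): L: 1 → 1, ΔL = +0 — satisfied.
ΔJ = 0, ±1 (not J=0↔0): J: 1 → 1, ΔJ = +0 — satisfied.
Rule(s) violated: parity, ΔS.

forbidden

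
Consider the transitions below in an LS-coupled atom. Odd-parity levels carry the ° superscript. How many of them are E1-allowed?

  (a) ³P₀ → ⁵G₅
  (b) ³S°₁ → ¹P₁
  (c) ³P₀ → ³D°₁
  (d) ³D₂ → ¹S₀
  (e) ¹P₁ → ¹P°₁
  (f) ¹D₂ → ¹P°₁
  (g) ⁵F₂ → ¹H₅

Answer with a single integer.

(a) forbidden (parity, ΔS, ΔL, ΔJ fail)
(b) forbidden (ΔS fails)
(c) allowed
(d) forbidden (parity, ΔS, ΔL, ΔJ fail)
(e) allowed
(f) allowed
(g) forbidden (parity, ΔS, ΔL, ΔJ fail)
Total allowed: 3 of 7.

3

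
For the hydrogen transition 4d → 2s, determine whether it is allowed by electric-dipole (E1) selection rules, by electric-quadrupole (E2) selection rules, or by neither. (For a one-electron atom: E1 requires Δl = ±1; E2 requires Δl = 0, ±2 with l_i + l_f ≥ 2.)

Δl = 0 − 2 = -2; l_i + l_f = 2.
E1 (Δl = ±1): not satisfied.
E2 (Δl = 0,±2, l_i+l_f ≥ 2): satisfied.

E2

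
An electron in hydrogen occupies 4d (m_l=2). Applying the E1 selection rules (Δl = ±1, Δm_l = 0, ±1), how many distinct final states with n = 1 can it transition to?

E1 requires l_f ∈ {1, 3}, but neither lies in [0, 0], so no final state is reachable.
Total: 0.

0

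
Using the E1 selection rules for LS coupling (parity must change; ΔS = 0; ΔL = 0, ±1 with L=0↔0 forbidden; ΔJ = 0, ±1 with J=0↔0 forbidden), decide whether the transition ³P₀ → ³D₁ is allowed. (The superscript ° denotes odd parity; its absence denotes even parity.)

forbidden

Reading off the term symbols: S 1→1, L 1→2, J 0→1, parity even→even.
ΔJ = 0, ±1 (not J=0↔0): J: 0 → 1, ΔJ = +1 — satisfied.
Parity must change: even → even — violated.
ΔL = 0, ±1 (not L=0↔0): L: 1 → 2, ΔL = +1 — satisfied.
ΔS = 0: S: 1 → 1 — satisfied.
Rule(s) violated: parity.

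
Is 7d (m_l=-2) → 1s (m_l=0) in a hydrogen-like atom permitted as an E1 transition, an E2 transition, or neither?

Δl = 0 − 2 = -2; l_i + l_f = 2.
Δm_l = +2.
E1 (Δl = ±1, |Δm_l| ≤ 1): not satisfied.
E2 (Δl = 0,±2, l_i+l_f ≥ 2, |Δm_l| ≤ 2): satisfied.

E2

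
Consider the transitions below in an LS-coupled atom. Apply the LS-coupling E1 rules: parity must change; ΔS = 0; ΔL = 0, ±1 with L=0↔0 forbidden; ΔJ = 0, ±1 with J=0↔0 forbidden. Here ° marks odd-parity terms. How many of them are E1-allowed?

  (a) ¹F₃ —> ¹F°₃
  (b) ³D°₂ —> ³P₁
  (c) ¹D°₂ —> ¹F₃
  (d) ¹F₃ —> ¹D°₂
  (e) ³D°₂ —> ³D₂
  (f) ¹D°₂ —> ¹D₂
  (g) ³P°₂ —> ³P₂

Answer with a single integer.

(a) allowed
(b) allowed
(c) allowed
(d) allowed
(e) allowed
(f) allowed
(g) allowed
Total allowed: 7 of 7.

7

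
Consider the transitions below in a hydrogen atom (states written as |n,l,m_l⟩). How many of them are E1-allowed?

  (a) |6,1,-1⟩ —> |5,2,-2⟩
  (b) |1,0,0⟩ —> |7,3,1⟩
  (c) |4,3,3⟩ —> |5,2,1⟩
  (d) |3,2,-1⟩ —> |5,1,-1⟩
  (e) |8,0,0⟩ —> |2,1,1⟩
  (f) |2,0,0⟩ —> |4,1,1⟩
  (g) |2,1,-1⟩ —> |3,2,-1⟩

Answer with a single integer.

(a) allowed
(b) forbidden — Δl = +3 (E1 requires Δl = ±1)
(c) forbidden — Δm_l = -2 (E1 requires Δm_l = 0, ±1)
(d) allowed
(e) allowed
(f) allowed
(g) allowed
Total allowed: 5 of 7.

5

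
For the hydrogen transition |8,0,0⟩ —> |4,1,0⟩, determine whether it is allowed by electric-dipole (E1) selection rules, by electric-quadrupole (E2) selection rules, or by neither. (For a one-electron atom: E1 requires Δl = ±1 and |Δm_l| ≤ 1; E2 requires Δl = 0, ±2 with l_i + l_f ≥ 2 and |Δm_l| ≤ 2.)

Δl = 1 − 0 = +1; l_i + l_f = 1.
Δm_l = +0.
E1 (Δl = ±1, |Δm_l| ≤ 1): satisfied.
E2 (Δl = 0,±2, l_i+l_f ≥ 2, |Δm_l| ≤ 2): not satisfied.

E1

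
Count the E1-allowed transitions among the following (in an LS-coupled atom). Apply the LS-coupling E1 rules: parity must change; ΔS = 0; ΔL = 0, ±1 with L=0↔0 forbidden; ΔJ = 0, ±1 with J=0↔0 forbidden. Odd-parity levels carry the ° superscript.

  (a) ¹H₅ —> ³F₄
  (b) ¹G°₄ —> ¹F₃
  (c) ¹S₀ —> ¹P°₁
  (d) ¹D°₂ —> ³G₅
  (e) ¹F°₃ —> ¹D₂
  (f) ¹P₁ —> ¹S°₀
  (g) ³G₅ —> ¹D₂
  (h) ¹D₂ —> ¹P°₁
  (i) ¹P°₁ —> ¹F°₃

5

(a) forbidden (parity, ΔS, ΔL fail)
(b) allowed
(c) allowed
(d) forbidden (ΔS, ΔL, ΔJ fail)
(e) allowed
(f) allowed
(g) forbidden (parity, ΔS, ΔL, ΔJ fail)
(h) allowed
(i) forbidden (parity, ΔL, ΔJ fail)
Total allowed: 5 of 9.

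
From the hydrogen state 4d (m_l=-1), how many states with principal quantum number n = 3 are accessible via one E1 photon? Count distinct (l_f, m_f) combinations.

2

E1 requires Δl = ±1, so l_f ∈ {1, 3}; with 0 ≤ l_f ≤ n_f−1 = 2, the allowed l_f values are {1}.
For l_f = 1: m_f ∈ {m_i−1, m_i, m_i+1} ∩ [−1, 1] = {-1, 0} → 2 states.
Total: 2.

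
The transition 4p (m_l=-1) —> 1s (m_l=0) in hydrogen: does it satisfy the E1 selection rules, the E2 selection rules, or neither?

E1

Δl = 0 − 1 = -1; l_i + l_f = 1.
Δm_l = +1.
E1 (Δl = ±1, |Δm_l| ≤ 1): satisfied.
E2 (Δl = 0,±2, l_i+l_f ≥ 2, |Δm_l| ≤ 2): not satisfied.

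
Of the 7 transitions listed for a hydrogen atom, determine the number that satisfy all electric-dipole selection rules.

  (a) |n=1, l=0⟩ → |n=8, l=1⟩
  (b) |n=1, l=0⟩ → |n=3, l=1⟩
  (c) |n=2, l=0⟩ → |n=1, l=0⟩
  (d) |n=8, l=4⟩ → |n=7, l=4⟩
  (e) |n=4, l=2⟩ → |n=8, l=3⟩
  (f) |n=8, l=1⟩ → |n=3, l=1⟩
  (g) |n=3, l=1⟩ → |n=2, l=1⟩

(a) allowed
(b) allowed
(c) forbidden — Δl = +0 (E1 requires Δl = ±1)
(d) forbidden — Δl = +0 (E1 requires Δl = ±1)
(e) allowed
(f) forbidden — Δl = +0 (E1 requires Δl = ±1)
(g) forbidden — Δl = +0 (E1 requires Δl = ±1)
Total allowed: 3 of 7.

3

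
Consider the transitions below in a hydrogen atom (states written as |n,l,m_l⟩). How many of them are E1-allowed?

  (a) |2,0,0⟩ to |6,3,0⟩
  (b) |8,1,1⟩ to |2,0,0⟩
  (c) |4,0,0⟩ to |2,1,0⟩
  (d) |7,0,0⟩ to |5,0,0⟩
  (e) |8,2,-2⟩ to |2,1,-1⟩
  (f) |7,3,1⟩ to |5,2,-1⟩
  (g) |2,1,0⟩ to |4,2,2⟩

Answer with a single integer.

3

(a) forbidden — Δl = +3 (E1 requires Δl = ±1)
(b) allowed
(c) allowed
(d) forbidden — Δl = +0 (E1 requires Δl = ±1)
(e) allowed
(f) forbidden — Δm_l = -2 (E1 requires Δm_l = 0, ±1)
(g) forbidden — Δm_l = +2 (E1 requires Δm_l = 0, ±1)
Total allowed: 3 of 7.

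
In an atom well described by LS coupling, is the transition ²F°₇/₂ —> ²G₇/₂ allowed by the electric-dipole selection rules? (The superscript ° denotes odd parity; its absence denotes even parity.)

allowed

Reading off the term symbols: S 1/2→1/2, L 3→4, J 7/2→7/2, parity odd→even.
Parity must change: odd → even — passes.
ΔJ = 0, ±1 (not J=0↔0): J: 7/2 → 7/2, ΔJ = +0 — passes.
ΔL = 0, ±1 (not L=0↔0): L: 3 → 4, ΔL = +1 — passes.
ΔS = 0: S: 1/2 → 1/2 — passes.
All four E1 rules are satisfied.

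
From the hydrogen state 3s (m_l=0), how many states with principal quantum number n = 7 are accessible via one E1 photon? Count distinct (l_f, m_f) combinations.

3

E1 requires Δl = ±1, so l_f ∈ {-1, 1}; with 0 ≤ l_f ≤ n_f−1 = 6, the allowed l_f values are {1}.
For l_f = 1: m_f ∈ {m_i−1, m_i, m_i+1} ∩ [−1, 1] = {-1, 0, 1} → 3 states.
Total: 3.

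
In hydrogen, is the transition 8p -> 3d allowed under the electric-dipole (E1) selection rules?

l: 1 → 2 (Δl = +1). Δl = ±1 ok.
All E1 selection rules are satisfied.

allowed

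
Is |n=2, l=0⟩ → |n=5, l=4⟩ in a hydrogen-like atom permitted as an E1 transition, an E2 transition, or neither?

Δl = 4 − 0 = +4; l_i + l_f = 4.
E1 (Δl = ±1): not satisfied.
E2 (Δl = 0,±2, l_i+l_f ≥ 2): not satisfied.

neither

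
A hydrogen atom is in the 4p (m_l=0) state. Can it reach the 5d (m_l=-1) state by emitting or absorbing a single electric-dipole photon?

Δl = 2 − 1 = +1; the E1 rule Δl = ±1 is passes.
Δm_l = -1 − (0) = -1. E1 requires Δm_l = 0, ±1: passes.
All E1 selection rules are satisfied.

allowed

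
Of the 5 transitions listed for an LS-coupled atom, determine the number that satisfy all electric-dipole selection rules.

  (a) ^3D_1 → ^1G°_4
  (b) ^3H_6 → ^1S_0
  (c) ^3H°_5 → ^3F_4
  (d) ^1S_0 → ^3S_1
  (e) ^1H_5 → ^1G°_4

(a) forbidden (ΔS, ΔL, ΔJ fail)
(b) forbidden (parity, ΔS, ΔL, ΔJ fail)
(c) forbidden (ΔL fails)
(d) forbidden (parity, ΔS, ΔL fail)
(e) allowed
Total allowed: 1 of 5.

1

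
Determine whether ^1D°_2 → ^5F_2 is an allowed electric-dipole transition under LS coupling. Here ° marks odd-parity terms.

forbidden

Parity must change: odd → even — ok.
ΔS = 0: S: 0 → 2 — fails.
ΔL = 0, ±1 (not L=0↔0): L: 2 → 3, ΔL = +1 — ok.
ΔJ = 0, ±1 (not J=0↔0): J: 2 → 2, ΔJ = +0 — ok.
Rule(s) violated: ΔS.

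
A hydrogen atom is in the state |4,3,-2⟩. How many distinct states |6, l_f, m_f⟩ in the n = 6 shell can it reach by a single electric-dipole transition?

E1 requires Δl = ±1, so l_f ∈ {2, 4}; with 0 ≤ l_f ≤ n_f−1 = 5, the allowed l_f values are {2, 4}.
For l_f = 2: m_f ∈ {m_i−1, m_i, m_i+1} ∩ [−2, 2] = {-2, -1} → 2 states.
For l_f = 4: m_f ∈ {m_i−1, m_i, m_i+1} ∩ [−4, 4] = {-3, -2, -1} → 3 states.
Total: 5.

5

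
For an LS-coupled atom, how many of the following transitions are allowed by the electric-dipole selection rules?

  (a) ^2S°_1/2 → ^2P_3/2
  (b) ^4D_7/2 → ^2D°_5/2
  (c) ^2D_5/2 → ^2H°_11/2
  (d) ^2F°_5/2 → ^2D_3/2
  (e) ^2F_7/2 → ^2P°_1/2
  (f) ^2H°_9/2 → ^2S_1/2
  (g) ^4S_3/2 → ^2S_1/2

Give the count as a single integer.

2

(a) allowed
(b) forbidden (ΔS fails)
(c) forbidden (ΔL, ΔJ fail)
(d) allowed
(e) forbidden (ΔL, ΔJ fail)
(f) forbidden (ΔL, ΔJ fail)
(g) forbidden (parity, ΔS, ΔL fail)
Total allowed: 2 of 7.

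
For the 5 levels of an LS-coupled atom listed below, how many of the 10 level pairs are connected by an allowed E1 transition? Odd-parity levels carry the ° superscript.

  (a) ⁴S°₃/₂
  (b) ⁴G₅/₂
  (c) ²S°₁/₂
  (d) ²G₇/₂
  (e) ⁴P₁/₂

1

(a)–(b): forbidden (ΔL).
(a)–(c): forbidden (parity, ΔS, ΔL).
(a)–(d): forbidden (ΔS, ΔL, ΔJ).
(a)–(e): allowed.
(b)–(c): forbidden (ΔS, ΔL, ΔJ).
(b)–(d): forbidden (parity, ΔS).
(b)–(e): forbidden (parity, ΔL, ΔJ).
(c)–(d): forbidden (ΔL, ΔJ).
(c)–(e): forbidden (ΔS).
(d)–(e): forbidden (parity, ΔS, ΔL, ΔJ).
Allowed pairs: 1 of 10.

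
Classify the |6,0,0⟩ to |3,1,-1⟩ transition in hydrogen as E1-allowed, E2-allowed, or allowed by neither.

E1

Δl = 1 − 0 = +1; l_i + l_f = 1.
Δm_l = -1.
E1 (Δl = ±1, |Δm_l| ≤ 1): satisfied.
E2 (Δl = 0,±2, l_i+l_f ≥ 2, |Δm_l| ≤ 2): not satisfied.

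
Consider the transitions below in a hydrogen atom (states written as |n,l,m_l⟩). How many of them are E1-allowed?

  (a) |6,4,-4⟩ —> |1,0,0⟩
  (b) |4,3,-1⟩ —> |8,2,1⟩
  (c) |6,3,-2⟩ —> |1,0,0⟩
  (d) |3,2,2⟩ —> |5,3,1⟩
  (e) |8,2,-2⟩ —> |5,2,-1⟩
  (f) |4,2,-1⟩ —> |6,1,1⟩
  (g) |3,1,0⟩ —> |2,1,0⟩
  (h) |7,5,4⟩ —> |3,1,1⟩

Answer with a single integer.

1

(a) forbidden — Δl = -4 (E1 requires Δl = ±1); Δm_l = +4 (E1 requires Δm_l = 0, ±1)
(b) forbidden — Δm_l = +2 (E1 requires Δm_l = 0, ±1)
(c) forbidden — Δl = -3 (E1 requires Δl = ±1); Δm_l = +2 (E1 requires Δm_l = 0, ±1)
(d) allowed
(e) forbidden — Δl = +0 (E1 requires Δl = ±1)
(f) forbidden — Δm_l = +2 (E1 requires Δm_l = 0, ±1)
(g) forbidden — Δl = +0 (E1 requires Δl = ±1)
(h) forbidden — Δl = -4 (E1 requires Δl = ±1); Δm_l = -3 (E1 requires Δm_l = 0, ±1)
Total allowed: 1 of 8.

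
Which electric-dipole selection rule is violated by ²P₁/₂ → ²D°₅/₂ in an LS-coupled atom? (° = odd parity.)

the ΔJ = 0, ±1 rule

Initial level: S=1/2, L=1, J=1/2, parity even. Final level: S=1/2, L=2, J=5/2, parity odd.
Parity must change: even → odd — ok.
ΔS = 0: S: 1/2 → 1/2 — ok.
ΔL = 0, ±1 (not L=0↔0): L: 1 → 2, ΔL = +1 — ok.
ΔJ = 0, ±1 (not J=0↔0): J: 1/2 → 5/2, ΔJ = +2 — fails.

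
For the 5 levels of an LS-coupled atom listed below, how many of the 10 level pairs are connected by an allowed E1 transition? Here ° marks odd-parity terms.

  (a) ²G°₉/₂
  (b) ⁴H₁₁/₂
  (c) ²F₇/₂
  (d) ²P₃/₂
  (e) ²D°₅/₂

(a)–(b): forbidden (ΔS).
(a)–(c): allowed.
(a)–(d): forbidden (ΔL, ΔJ).
(a)–(e): forbidden (parity, ΔL, ΔJ).
(b)–(c): forbidden (parity, ΔS, ΔL, ΔJ).
(b)–(d): forbidden (parity, ΔS, ΔL, ΔJ).
(b)–(e): forbidden (ΔS, ΔL, ΔJ).
(c)–(d): forbidden (parity, ΔL, ΔJ).
(c)–(e): allowed.
(d)–(e): allowed.
Allowed pairs: 3 of 10.

3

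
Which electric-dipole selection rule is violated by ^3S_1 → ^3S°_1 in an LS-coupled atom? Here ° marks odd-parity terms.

the L=0 ↔ L=0 exclusion

ΔS = 0: S: 1 → 1 — ok.
Parity must change: even → odd — ok.
ΔJ = 0, ±1 (not J=0↔0): J: 1 → 1, ΔJ = +0 — ok.
ΔL = 0, ±1 (not L=0↔0): L: 0 → 0, ΔL = +0 — fails.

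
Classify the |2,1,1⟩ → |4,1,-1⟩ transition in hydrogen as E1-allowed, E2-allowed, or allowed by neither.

E2

Δl = 1 − 1 = +0; l_i + l_f = 2.
Δm_l = -2.
E1 (Δl = ±1, |Δm_l| ≤ 1): not satisfied.
E2 (Δl = 0,±2, l_i+l_f ≥ 2, |Δm_l| ≤ 2): satisfied.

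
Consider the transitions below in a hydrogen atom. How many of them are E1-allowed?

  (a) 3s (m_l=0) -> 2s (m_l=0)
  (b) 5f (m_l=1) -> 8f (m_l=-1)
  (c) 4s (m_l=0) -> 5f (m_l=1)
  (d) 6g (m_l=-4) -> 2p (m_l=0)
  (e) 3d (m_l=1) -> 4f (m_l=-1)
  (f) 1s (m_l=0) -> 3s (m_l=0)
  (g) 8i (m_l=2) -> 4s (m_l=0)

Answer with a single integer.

0

(a) forbidden — Δl = +0 (E1 requires Δl = ±1)
(b) forbidden — Δl = +0 (E1 requires Δl = ±1); Δm_l = -2 (E1 requires Δm_l = 0, ±1)
(c) forbidden — Δl = +3 (E1 requires Δl = ±1)
(d) forbidden — Δl = -3 (E1 requires Δl = ±1); Δm_l = +4 (E1 requires Δm_l = 0, ±1)
(e) forbidden — Δm_l = -2 (E1 requires Δm_l = 0, ±1)
(f) forbidden — Δl = +0 (E1 requires Δl = ±1)
(g) forbidden — Δl = -6 (E1 requires Δl = ±1); Δm_l = -2 (E1 requires Δm_l = 0, ±1)
Total allowed: 0 of 7.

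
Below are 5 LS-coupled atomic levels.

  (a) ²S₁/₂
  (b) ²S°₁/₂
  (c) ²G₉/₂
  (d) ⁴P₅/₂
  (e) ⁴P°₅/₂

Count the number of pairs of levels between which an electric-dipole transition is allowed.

1

(a)–(b): forbidden (ΔL).
(a)–(c): forbidden (parity, ΔL, ΔJ).
(a)–(d): forbidden (parity, ΔS, ΔJ).
(a)–(e): forbidden (ΔS, ΔJ).
(b)–(c): forbidden (ΔL, ΔJ).
(b)–(d): forbidden (ΔS, ΔJ).
(b)–(e): forbidden (parity, ΔS, ΔJ).
(c)–(d): forbidden (parity, ΔS, ΔL, ΔJ).
(c)–(e): forbidden (ΔS, ΔL, ΔJ).
(d)–(e): allowed.
Allowed pairs: 1 of 10.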